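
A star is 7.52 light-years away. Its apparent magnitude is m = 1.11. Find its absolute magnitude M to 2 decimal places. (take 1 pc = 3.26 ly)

M ≈ 4.29

d = 7.52 ly / 3.26 = 2.307 pc
5 log₁₀(d/10 pc) = 5 log₁₀(2.307) − 5 = -3.185
M = m − 5 log₁₀(d/10) = 1.11 + 3.185 = 4.295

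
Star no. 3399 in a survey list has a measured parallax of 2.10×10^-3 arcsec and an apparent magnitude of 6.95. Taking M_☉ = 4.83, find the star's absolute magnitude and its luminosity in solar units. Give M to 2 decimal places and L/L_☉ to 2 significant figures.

d = 1/p = 1/2.10×10^-3″ = 476.2 pc
M = m − 5 log₁₀ d + 5 = 6.95 − 5·2.6778 + 5 = -1.439
M − M_☉ = -1.439 − 4.83 = -6.269
L/L_☉ = 10^(−0.4 × -6.269) = 321.8

M ≈ -1.44; L/L_☉ ≈ 320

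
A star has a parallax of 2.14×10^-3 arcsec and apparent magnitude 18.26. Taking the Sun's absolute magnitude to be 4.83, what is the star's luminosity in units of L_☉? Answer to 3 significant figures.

L/L_☉ ≈ 9.27×10^-3

d = 1/p = 1/2.14×10^-3″ = 467.3 pc
M = m − 5 log₁₀ d + 5 = 18.26 − 5·2.6696 + 5 = 9.912
M − M_☉ = 9.912 − 4.83 = 5.082
L/L_☉ = 10^(−0.4 × 5.082) = 9.272×10^-3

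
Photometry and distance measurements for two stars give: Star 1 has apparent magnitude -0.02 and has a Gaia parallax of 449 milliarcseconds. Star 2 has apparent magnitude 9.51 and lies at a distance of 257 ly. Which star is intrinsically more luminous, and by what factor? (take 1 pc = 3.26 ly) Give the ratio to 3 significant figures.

Star 1 is more luminous, by a factor of 5.18.

Star 1: p = 449 mas = 0.449″ → d = 1/p = 2.227 pc
Star 1: M = m − 5 log₁₀ d + 5 = -0.02 − 5·0.3478 + 5 = 3.241
Star 2: d = 257 ly / 3.26 = 78.83 pc
Star 2: M = m − 5 log₁₀ d + 5 = 9.51 − 5·1.8967 + 5 = 5.026
ΔM = M_1 − M_2 = 3.241 − (5.026) = -1.785; smaller M is more luminous → Star 1.
L ratio = 10^(0.4 |ΔM|) = 10^0.714 = 5.177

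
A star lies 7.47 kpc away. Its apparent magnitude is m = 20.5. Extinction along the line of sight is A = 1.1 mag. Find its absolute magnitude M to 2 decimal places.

M ≈ 5.03

d = 7.47 kpc = 7470 pc
5 log₁₀(d/10 pc) = 5 log₁₀(7470) − 5 = 14.367
M = m − 5 log₁₀(d/10) − A = 20.5 − 14.367 − 1.1 = 5.033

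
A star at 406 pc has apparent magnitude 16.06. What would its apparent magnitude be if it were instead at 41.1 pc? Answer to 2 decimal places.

Flux ∝ 1/d², so Δm = 5 log₁₀(d₂/d₁) = 5 log₁₀(41.1/406) = -4.973
m₂ = m₁ + Δm = 16.06 + (-4.973) = 11.087

m ≈ 11.09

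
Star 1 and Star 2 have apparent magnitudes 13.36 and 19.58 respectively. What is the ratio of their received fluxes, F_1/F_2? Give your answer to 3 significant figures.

Magnitude difference = -6.22
Flux ratio = 10^(−0.4 Δm) = 10^(−0.4 × -6.22) = 10^2.488 = 307.6

F_1/F_2 ≈ 308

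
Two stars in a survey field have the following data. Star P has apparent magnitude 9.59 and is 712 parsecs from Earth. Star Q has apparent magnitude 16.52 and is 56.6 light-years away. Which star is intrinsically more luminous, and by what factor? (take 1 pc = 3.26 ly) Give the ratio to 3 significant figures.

Star P is more luminous, by a factor of 995000.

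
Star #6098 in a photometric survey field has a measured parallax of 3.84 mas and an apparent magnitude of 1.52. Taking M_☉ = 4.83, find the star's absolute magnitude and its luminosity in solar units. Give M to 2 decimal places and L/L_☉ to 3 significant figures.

M ≈ -5.56; L/L_☉ ≈ 14300

d = 1/p = 1000/3.84 mas = 260.4 pc
M = m − 5 log₁₀ d + 5 = 1.52 − 5·2.4157 + 5 = -5.558
M − M_☉ = -5.558 − 4.83 = -10.388
L/L_☉ = 10^(−0.4 × -10.388) = 14300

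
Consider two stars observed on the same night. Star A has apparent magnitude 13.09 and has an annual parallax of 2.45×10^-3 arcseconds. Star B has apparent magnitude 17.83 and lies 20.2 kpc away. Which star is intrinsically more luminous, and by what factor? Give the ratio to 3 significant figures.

Star A: d = 1/p = 1/2.45×10^-3″ = 408.2 pc
Star A: M = m − 5 log₁₀ d + 5 = 13.09 − 5·2.6108 + 5 = 5.036
Star B: d = 20.2 kpc = 20200 pc
Star B: M = m − 5 log₁₀ d + 5 = 17.83 − 5·4.3054 + 5 = 1.303
ΔM = M_A − M_B = 5.036 − (1.303) = 3.733; smaller M is more luminous → Star B.
L ratio = 10^(0.4 |ΔM|) = 10^1.493 = 31.12

Star B is more luminous, by a factor of 31.1.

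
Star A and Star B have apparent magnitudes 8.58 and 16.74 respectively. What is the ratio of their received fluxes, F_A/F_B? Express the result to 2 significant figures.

F_A/F_B ≈ 1800

Magnitude difference = -8.16
Flux ratio = 10^(−0.4 Δm) = 10^(−0.4 × -8.16) = 10^3.264 = 1837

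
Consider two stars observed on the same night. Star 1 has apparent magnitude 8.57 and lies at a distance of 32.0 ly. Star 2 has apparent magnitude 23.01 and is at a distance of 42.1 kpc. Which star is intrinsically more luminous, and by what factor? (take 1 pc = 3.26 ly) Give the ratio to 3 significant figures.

Star 2 is more luminous, by a factor of 30.8.

Star 1: d = 32.0 ly / 3.26 = 9.816 pc
Star 1: M = m − 5 log₁₀ d + 5 = 8.57 − 5·0.9919 + 5 = 8.610
Star 2: d = 42.1 kpc = 42100 pc
Star 2: M = m − 5 log₁₀ d + 5 = 23.01 − 5·4.6243 + 5 = 4.889
ΔM = M_1 − M_2 = 8.610 − (4.889) = 3.722; smaller M is more luminous → Star 2.
L ratio = 10^(0.4 |ΔM|) = 10^1.489 = 30.81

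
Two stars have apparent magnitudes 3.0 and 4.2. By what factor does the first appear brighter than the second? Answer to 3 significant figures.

3.02

Magnitude difference = -1.2
Flux ratio = 10^(−0.4 Δm) = 10^(−0.4 × -1.2) = 10^0.480 = 3.020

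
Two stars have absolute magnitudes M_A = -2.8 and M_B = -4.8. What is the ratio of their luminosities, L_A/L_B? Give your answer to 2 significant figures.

ΔM = M_A − M_B = 2.0
L_A/L_B = 10^(−0.4 ΔM) = 10^-0.800 = 0.1585

L_A/L_B ≈ 0.16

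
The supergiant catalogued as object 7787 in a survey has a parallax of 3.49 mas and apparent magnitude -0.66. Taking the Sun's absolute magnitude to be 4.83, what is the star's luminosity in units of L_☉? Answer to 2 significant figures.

d = 1/p = 1000/3.49 mas = 286.5 pc
M = m − 5 log₁₀ d + 5 = -0.66 − 5·2.4572 + 5 = -7.946
M − M_☉ = -7.946 − 4.83 = -12.776
L/L_☉ = 10^(−0.4 × -12.776) = 128900

L/L_☉ ≈ 130000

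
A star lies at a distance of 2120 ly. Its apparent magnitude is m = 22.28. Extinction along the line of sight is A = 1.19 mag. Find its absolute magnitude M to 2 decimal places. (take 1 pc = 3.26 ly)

M ≈ 12.02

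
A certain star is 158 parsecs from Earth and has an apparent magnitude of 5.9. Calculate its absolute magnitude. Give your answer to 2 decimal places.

5 log₁₀(d/10 pc) = 5 log₁₀(158.0) − 5 = 5.993
M = m − 5 log₁₀(d/10) = 5.9 − 5.993 = -0.093

M ≈ -0.09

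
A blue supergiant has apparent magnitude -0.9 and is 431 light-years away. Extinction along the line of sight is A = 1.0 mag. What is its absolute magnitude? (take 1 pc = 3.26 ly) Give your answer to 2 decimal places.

d = 431 ly / 3.26 = 132.2 pc
5 log₁₀(d/10 pc) = 5 log₁₀(132.2) − 5 = 5.606
M = m − 5 log₁₀(d/10) − A = -0.9 − 5.606 − 1.0 = -7.506

M ≈ -7.51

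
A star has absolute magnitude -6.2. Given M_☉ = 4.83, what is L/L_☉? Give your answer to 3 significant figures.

M − M_☉ = -6.2 − 4.83 = -11.030
L/L_☉ = 10^(−0.4 (M − M_☉)) = 10^4.412 = 25820

L/L_☉ ≈ 25800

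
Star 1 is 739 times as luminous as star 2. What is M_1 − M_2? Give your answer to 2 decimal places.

Pogson: ΔM = −2.5 log₁₀(ratio) = −2.5 log₁₀(739) = −2.5 × 2.8686 = -7.172
Star 1 is brighter, so it has the smaller magnitude: the difference is negative.

M_1 − M_2 ≈ -7.17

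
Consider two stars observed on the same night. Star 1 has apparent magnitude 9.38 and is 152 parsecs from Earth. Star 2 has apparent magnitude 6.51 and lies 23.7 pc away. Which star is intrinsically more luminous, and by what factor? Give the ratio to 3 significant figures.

Star 1 is more luminous, by a factor of 2.93.

Star 1: M = m − 5 log₁₀ d + 5 = 9.38 − 5·2.1818 + 5 = 3.471
Star 2: M = m − 5 log₁₀ d + 5 = 6.51 − 5·1.3747 + 5 = 4.636
ΔM = M_1 − M_2 = 3.471 − (4.636) = -1.165; smaller M is more luminous → Star 1.
L ratio = 10^(0.4 |ΔM|) = 10^0.466 = 2.925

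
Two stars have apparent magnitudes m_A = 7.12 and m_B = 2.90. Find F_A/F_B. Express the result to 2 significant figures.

Δm = 7.12 − (2.90) = 4.22
Flux ratio = 10^(−0.4 Δm) = 10^(−0.4 × 4.22) = 10^-1.688 = 0.02051

F_A/F_B ≈ 0.021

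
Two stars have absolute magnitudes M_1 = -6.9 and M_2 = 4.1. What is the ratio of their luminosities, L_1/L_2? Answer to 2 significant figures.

L_1/L_2 ≈ 25000

ΔM = M_1 − M_2 = -11.0
L_1/L_2 = 10^(−0.4 ΔM) = 10^4.400 = 25120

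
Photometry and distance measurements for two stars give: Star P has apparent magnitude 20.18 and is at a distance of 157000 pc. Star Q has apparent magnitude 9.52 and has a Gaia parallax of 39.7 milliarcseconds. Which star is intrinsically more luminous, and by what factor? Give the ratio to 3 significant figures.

Star P is more luminous, by a factor of 2120.

Star P: M = m − 5 log₁₀ d + 5 = 20.18 − 5·5.1959 + 5 = -0.799
Star Q: p = 39.7 mas = 0.0397″ → d = 1/p = 25.19 pc
Star Q: M = m − 5 log₁₀ d + 5 = 9.52 − 5·1.4012 + 5 = 7.514
ΔM = M_P − M_Q = -0.799 − (7.514) = -8.313; smaller M is more luminous → Star P.
L ratio = 10^(0.4 |ΔM|) = 10^3.325 = 2115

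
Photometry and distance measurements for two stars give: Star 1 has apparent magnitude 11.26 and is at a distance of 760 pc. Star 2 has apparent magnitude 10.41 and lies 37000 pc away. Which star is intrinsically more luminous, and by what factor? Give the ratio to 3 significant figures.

Star 2 is more luminous, by a factor of 5190.

Star 1: M = m − 5 log₁₀ d + 5 = 11.26 − 5·2.8808 + 5 = 1.856
Star 2: M = m − 5 log₁₀ d + 5 = 10.41 − 5·4.5682 + 5 = -7.431
ΔM = M_1 − M_2 = 1.856 − (-7.431) = 9.287; smaller M is more luminous → Star 2.
L ratio = 10^(0.4 |ΔM|) = 10^3.715 = 5185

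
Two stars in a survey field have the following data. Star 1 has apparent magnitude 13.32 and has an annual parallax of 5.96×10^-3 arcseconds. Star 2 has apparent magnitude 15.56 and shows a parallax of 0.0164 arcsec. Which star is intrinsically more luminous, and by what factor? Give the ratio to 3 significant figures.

Star 1 is more luminous, by a factor of 59.6.

Star 1: d = 1/p = 1/5.96×10^-3″ = 167.8 pc
Star 1: M = m − 5 log₁₀ d + 5 = 13.32 − 5·2.2248 + 5 = 7.196
Star 2: d = 1/p = 1/0.0164″ = 60.98 pc
Star 2: M = m − 5 log₁₀ d + 5 = 15.56 − 5·1.7852 + 5 = 11.634
ΔM = M_1 − M_2 = 7.196 − (11.634) = -4.438; smaller M is more luminous → Star 1.
L ratio = 10^(0.4 |ΔM|) = 10^1.775 = 59.59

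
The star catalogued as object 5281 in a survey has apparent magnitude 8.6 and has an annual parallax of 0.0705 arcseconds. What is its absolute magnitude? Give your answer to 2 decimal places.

d = 1/p = 1/0.0705″ = 14.18 pc
5 log₁₀(d/10 pc) = 5 log₁₀(14.18) − 5 = 0.759
M = m − 5 log₁₀(d/10) = 8.6 − 0.759 = 7.841

M ≈ 7.84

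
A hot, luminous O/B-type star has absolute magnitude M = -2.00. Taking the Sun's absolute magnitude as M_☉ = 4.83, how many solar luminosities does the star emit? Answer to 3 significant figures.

M − M_☉ = -2.00 − 4.83 = -6.830
L/L_☉ = 10^(−0.4 (M − M_☉)) = 10^2.732 = 539.5

L/L_☉ ≈ 540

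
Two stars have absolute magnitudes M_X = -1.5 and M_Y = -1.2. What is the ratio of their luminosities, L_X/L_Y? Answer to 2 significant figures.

L_X/L_Y ≈ 1.3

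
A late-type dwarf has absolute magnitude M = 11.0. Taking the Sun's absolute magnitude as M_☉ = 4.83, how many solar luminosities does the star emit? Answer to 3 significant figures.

L/L_☉ ≈ 3.40×10^-3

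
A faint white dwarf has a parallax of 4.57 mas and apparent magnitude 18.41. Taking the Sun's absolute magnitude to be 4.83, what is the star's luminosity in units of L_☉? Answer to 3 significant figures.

L/L_☉ ≈ 1.77×10^-3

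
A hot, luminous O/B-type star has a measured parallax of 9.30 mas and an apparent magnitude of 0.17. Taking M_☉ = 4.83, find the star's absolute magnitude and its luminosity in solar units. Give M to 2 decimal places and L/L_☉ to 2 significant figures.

M ≈ -4.99; L/L_☉ ≈ 8500

d = 1/p = 1000/9.30 mas = 107.5 pc
M = m − 5 log₁₀ d + 5 = 0.17 − 5·2.0315 + 5 = -4.988
M − M_☉ = -4.988 − 4.83 = -9.818
L/L_☉ = 10^(−0.4 × -9.818) = 8453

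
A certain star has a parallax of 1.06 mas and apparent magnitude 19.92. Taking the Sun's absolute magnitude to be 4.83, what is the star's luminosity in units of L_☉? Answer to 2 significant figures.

L/L_☉ ≈ 8.2×10^-3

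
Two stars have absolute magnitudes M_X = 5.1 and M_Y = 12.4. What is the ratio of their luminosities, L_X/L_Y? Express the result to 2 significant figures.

L_X/L_Y ≈ 830

ΔM = M_X − M_Y = -7.3
L_X/L_Y = 10^(−0.4 ΔM) = 10^2.920 = 831.8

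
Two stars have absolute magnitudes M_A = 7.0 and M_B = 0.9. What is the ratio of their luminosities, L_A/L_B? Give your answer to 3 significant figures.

L_A/L_B ≈ 3.63×10^-3

ΔM = M_A − M_B = 6.1
L_A/L_B = 10^(−0.4 ΔM) = 10^-2.440 = 3.631×10^-3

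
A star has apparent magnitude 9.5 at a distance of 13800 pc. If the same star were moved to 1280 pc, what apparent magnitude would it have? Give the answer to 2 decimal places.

Flux ∝ 1/d², so Δm = 5 log₁₀(d₂/d₁) = 5 log₁₀(1280/13800) = -5.163
m₂ = m₁ + Δm = 9.5 + (-5.163) = 4.337

m ≈ 4.34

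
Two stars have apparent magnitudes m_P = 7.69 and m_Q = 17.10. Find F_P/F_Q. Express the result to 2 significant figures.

F_P/F_Q ≈ 5800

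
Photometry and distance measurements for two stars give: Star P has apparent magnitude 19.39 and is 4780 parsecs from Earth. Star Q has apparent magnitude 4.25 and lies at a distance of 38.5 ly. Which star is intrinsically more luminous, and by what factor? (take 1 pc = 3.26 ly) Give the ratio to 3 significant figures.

Star Q is more luminous, by a factor of 6.94.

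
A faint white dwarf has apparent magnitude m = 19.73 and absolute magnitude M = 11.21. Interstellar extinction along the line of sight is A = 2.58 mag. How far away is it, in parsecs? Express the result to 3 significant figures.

d ≈ 154 pc

m − M = 5 log₁₀(d/10 pc) + A  ⇒  19.73 − (11.21) − 2.58 = 5 log₁₀(d/10)
5.940 = 5 log₁₀(d/10)
log₁₀ d = (m − M − A)/5 + 1 = 2.1880
d = 10^2.1880 = 154.2 pc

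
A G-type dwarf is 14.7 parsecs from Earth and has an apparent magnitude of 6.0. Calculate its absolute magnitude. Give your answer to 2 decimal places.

M ≈ 5.16

5 log₁₀(d/10 pc) = 5 log₁₀(14.70) − 5 = 0.837
M = m − 5 log₁₀(d/10) = 6.0 − 0.837 = 5.163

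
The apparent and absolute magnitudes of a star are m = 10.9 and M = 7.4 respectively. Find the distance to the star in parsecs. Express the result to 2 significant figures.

μ = m − M = 3.500
m − M = 5 log₁₀ d − 5
log₁₀ d = (m − M)/5 + 1 = 1.7000
d = 10^1.7000 = 50.12 pc

d ≈ 50 pc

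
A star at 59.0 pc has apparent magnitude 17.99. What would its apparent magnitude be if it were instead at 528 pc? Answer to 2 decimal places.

m ≈ 22.75

Flux ∝ 1/d², so Δm = 5 log₁₀(d₂/d₁) = 5 log₁₀(528/59.0) = 4.759
m₂ = m₁ + Δm = 17.99 + (4.759) = 22.749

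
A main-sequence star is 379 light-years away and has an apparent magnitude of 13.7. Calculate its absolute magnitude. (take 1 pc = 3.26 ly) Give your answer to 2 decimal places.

d = 379 ly / 3.26 = 116.3 pc
5 log₁₀(d/10 pc) = 5 log₁₀(116.3) − 5 = 5.327
M = m − 5 log₁₀(d/10) = 13.7 − 5.327 = 8.373

M ≈ 8.37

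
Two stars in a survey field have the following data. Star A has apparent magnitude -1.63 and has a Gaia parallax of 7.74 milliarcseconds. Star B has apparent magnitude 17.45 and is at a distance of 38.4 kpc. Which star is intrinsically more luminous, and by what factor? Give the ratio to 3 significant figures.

Star A: p = 7.74 mas = 7.74×10^-3″ → d = 1/p = 129.2 pc
Star A: M = m − 5 log₁₀ d + 5 = -1.63 − 5·2.1113 + 5 = -7.186
Star B: d = 38.4 kpc = 38400 pc
Star B: M = m − 5 log₁₀ d + 5 = 17.45 − 5·4.5843 + 5 = -0.472
ΔM = M_A − M_B = -7.186 − (-0.472) = -6.715; smaller M is more luminous → Star A.
L ratio = 10^(0.4 |ΔM|) = 10^2.686 = 485.1

Star A is more luminous, by a factor of 485.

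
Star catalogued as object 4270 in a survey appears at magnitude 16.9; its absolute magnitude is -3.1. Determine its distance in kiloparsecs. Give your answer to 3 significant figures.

Distance modulus: m − M = 16.9 − (-3.1) = 20.000
m − M = 5 log₁₀ d − 5
log₁₀ d = (m − M)/5 + 1 = 5.0000
d = 10^5.0000 = 100000 pc
= 100.0 kpc

d ≈ 100 kpc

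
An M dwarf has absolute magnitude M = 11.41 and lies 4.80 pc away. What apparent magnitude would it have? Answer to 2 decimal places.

m = M + 5 log₁₀ d − 5 = 11.41 + 5·0.6812 − 5 = 9.816

m ≈ 9.82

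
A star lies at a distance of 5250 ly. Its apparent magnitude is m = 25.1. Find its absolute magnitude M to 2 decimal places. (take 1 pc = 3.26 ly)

M ≈ 14.07

d = 5250 ly / 3.26 = 1610 pc
5 log₁₀(d/10 pc) = 5 log₁₀(1610) − 5 = 11.035
M = m − 5 log₁₀(d/10) = 25.1 − 11.035 = 14.065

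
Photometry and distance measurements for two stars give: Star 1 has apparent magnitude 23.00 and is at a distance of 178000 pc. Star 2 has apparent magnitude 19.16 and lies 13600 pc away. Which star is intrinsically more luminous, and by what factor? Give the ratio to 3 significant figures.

Star 1 is more luminous, by a factor of 4.99.

Star 1: M = m − 5 log₁₀ d + 5 = 23.00 − 5·5.2504 + 5 = 1.748
Star 2: M = m − 5 log₁₀ d + 5 = 19.16 − 5·4.1335 + 5 = 3.492
ΔM = M_1 − M_2 = 1.748 − (3.492) = -1.744; smaller M is more luminous → Star 1.
L ratio = 10^(0.4 |ΔM|) = 10^0.698 = 4.986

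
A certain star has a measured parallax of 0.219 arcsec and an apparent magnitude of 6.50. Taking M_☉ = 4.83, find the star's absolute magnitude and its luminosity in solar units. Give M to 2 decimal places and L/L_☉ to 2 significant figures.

d = 1/p = 1/0.219″ = 4.566 pc
M = m − 5 log₁₀ d + 5 = 6.50 − 5·0.6596 + 5 = 8.202
M − M_☉ = 8.202 − 4.83 = 3.372
L/L_☉ = 10^(−0.4 × 3.372) = 0.04478

M ≈ 8.20; L/L_☉ ≈ 0.045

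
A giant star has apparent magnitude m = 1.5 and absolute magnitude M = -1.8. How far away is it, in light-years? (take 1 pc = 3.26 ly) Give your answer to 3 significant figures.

Distance modulus: m − M = 1.5 − (-1.8) = 3.300
m − M = 5 log₁₀ d − 5
log₁₀ d = (m − M)/5 + 1 = 1.6600
d = 10^1.6600 = 45.71 pc
= 149.0 ly

d ≈ 149 ly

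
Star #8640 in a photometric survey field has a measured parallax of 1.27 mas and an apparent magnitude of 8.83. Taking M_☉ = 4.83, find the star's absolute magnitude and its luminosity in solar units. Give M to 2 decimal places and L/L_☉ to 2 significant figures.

d = 1/p = 1000/1.27 mas = 787.4 pc
M = m − 5 log₁₀ d + 5 = 8.83 − 5·2.8962 + 5 = -0.651
M − M_☉ = -0.651 − 4.83 = -5.481
L/L_☉ = 10^(−0.4 × -5.481) = 155.7

M ≈ -0.65; L/L_☉ ≈ 160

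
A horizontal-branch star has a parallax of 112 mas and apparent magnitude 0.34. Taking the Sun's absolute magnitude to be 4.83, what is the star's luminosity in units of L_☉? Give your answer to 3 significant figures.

d = 1/p = 1000/112 mas = 8.929 pc
M = m − 5 log₁₀ d + 5 = 0.34 − 5·0.9508 + 5 = 0.586
M − M_☉ = 0.586 − 4.83 = -4.244
L/L_☉ = 10^(−0.4 × -4.244) = 49.84

L/L_☉ ≈ 49.8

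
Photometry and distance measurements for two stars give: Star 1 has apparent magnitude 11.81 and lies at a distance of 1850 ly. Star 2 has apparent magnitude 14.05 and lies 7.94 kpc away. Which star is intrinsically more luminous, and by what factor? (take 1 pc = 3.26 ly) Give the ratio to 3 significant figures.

Star 1: d = 1850 ly / 3.26 = 567.5 pc
Star 1: M = m − 5 log₁₀ d + 5 = 11.81 − 5·2.7540 + 5 = 3.040
Star 2: d = 7.94 kpc = 7940 pc
Star 2: M = m − 5 log₁₀ d + 5 = 14.05 − 5·3.8998 + 5 = -0.449
ΔM = M_1 − M_2 = 3.040 − (-0.449) = 3.489; smaller M is more luminous → Star 2.
L ratio = 10^(0.4 |ΔM|) = 10^1.396 = 24.87

Star 2 is more luminous, by a factor of 24.9.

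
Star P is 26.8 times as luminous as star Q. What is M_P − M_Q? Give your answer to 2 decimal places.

M_P − M_Q ≈ -3.57

Pogson: ΔM = −2.5 log₁₀(ratio) = −2.5 log₁₀(26.8) = −2.5 × 1.4281 = -3.570
Star P is brighter, so it has the smaller magnitude: the difference is negative.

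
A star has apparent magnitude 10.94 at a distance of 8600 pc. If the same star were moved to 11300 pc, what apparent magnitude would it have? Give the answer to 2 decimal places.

Flux ∝ 1/d², so Δm = 5 log₁₀(d₂/d₁) = 5 log₁₀(11300/8600) = 0.593
m₂ = m₁ + Δm = 10.94 + (0.593) = 11.533

m ≈ 11.53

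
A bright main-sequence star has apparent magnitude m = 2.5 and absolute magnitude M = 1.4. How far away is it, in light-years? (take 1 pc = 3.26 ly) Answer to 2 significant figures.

d ≈ 54 ly

μ = m − M = 1.100
m − M = 5 log₁₀ d − 5
log₁₀ d = (m − M)/5 + 1 = 1.2200
d = 10^1.2200 = 16.60 pc
= 54.10 ly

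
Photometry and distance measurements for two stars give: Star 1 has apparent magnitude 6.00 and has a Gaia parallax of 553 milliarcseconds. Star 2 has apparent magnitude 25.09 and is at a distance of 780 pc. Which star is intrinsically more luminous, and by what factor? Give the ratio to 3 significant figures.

Star 1: p = 553 mas = 0.553″ → d = 1/p = 1.808 pc
Star 1: M = m − 5 log₁₀ d + 5 = 6.00 − 5·0.2573 + 5 = 9.714
Star 2: M = m − 5 log₁₀ d + 5 = 25.09 − 5·2.8921 + 5 = 15.630
ΔM = M_1 − M_2 = 9.714 − (15.630) = -5.916; smaller M is more luminous → Star 1.
L ratio = 10^(0.4 |ΔM|) = 10^2.366 = 232.5

Star 1 is more luminous, by a factor of 232.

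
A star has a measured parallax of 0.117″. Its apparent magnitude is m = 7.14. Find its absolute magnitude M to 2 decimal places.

M ≈ 7.48

d = 1/p = 1/0.117″ = 8.547 pc
5 log₁₀(d/10 pc) = 5 log₁₀(8.547) − 5 = -0.341
M = m − 5 log₁₀(d/10) = 7.14 + 0.341 = 7.481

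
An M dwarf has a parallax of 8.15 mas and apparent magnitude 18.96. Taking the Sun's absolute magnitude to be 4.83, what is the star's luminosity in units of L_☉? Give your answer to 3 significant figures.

L/L_☉ ≈ 3.35×10^-4

d = 1/p = 1000/8.15 mas = 122.7 pc
M = m − 5 log₁₀ d + 5 = 18.96 − 5·2.0888 + 5 = 13.516
M − M_☉ = 13.516 − 4.83 = 8.686
L/L_☉ = 10^(−0.4 × 8.686) = 3.355×10^-4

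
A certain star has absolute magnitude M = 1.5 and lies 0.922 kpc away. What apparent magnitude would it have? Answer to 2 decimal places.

m ≈ 11.32

d = 0.922 kpc = 922.0 pc
m = M + 5 log₁₀ d − 5 = 1.5 + 5·2.9647 − 5 = 11.324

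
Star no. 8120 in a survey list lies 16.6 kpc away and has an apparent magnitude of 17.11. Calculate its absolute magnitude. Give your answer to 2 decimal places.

d = 16.6 kpc = 16600 pc
5 log₁₀(d/10 pc) = 5 log₁₀(16600) − 5 = 16.101
M = m − 5 log₁₀(d/10) = 17.11 − 16.101 = 1.009

M ≈ 1.01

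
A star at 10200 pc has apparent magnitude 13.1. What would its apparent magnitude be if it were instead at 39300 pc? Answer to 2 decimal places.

m ≈ 16.03

Flux ∝ 1/d², so Δm = 5 log₁₀(d₂/d₁) = 5 log₁₀(39300/10200) = 2.929
m₂ = m₁ + Δm = 13.1 + (2.929) = 16.029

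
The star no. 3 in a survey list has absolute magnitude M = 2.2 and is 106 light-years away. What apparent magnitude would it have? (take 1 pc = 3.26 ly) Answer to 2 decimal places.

m ≈ 4.76

d = 106 ly / 3.26 = 32.52 pc
m = M + 5 log₁₀ d − 5 = 2.2 + 5·1.5121 − 5 = 4.760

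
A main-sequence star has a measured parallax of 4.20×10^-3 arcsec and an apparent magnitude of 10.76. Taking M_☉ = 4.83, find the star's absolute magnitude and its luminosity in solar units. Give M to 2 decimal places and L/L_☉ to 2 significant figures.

d = 1/p = 1/4.20×10^-3″ = 238.1 pc
M = m − 5 log₁₀ d + 5 = 10.76 − 5·2.3768 + 5 = 3.876
M − M_☉ = 3.876 − 4.83 = -0.954
L/L_☉ = 10^(−0.4 × -0.954) = 2.407

M ≈ 3.88; L/L_☉ ≈ 2.4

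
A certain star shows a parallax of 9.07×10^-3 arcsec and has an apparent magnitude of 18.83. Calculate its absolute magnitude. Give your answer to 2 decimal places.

d = 1/p = 1/9.07×10^-3″ = 110.3 pc
5 log₁₀(d/10 pc) = 5 log₁₀(110.3) − 5 = 5.212
M = m − 5 log₁₀(d/10) = 18.83 − 5.212 = 13.618

M ≈ 13.62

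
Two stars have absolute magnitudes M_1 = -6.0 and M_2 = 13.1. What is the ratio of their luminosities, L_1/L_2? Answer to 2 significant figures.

L_1/L_2 ≈ 4.4×10^7

ΔM = M_1 − M_2 = -19.1
L_1/L_2 = 10^(−0.4 ΔM) = 10^7.640 = 4.365×10^7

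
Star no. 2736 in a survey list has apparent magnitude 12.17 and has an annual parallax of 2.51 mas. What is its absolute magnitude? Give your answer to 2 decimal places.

M ≈ 4.17

p = 2.51 mas = 2.51×10^-3″ → d = 1/p = 398.4 pc
5 log₁₀(d/10 pc) = 5 log₁₀(398.4) − 5 = 8.002
M = m − 5 log₁₀(d/10) = 12.17 − 8.002 = 4.168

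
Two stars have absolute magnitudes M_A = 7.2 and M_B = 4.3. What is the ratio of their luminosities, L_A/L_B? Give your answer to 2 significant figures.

ΔM = M_A − M_B = 2.9
L_A/L_B = 10^(−0.4 ΔM) = 10^-1.160 = 0.06918

L_A/L_B ≈ 0.069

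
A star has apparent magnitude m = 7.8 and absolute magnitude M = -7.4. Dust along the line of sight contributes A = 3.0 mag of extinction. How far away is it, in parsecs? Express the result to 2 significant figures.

d ≈ 2800 pc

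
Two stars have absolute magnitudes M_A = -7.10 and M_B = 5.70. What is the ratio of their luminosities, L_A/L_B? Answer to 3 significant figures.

ΔM = M_A − M_B = -12.80
L_A/L_B = 10^(−0.4 ΔM) = 10^5.120 = 131800

L_A/L_B ≈ 132000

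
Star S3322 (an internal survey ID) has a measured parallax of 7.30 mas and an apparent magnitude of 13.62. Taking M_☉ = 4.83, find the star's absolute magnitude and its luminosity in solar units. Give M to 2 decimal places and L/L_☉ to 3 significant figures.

M ≈ 7.94; L/L_☉ ≈ 0.0572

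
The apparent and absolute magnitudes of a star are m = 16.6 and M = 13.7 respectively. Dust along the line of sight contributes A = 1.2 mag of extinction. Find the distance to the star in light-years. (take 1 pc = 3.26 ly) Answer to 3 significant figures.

m − M = 5 log₁₀(d/10 pc) + A  ⇒  16.6 − (13.7) − 1.2 = 5 log₁₀(d/10)
1.700 = 5 log₁₀(d/10)
log₁₀ d = (m − M − A)/5 + 1 = 1.3400
d = 10^1.3400 = 21.88 pc
= 71.32 ly

d ≈ 71.3 ly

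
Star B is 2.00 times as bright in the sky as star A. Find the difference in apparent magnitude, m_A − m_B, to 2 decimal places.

m_A − m_B ≈ 0.75

Pogson: Δm = −2.5 log₁₀(ratio) = −2.5 log₁₀(2.00) = −2.5 × 0.3010 = -0.753
Star B is brighter so has the smaller magnitude: m_A − m_B is positive.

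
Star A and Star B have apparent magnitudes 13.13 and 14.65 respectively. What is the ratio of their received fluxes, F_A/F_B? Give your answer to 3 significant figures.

Δm = 13.13 − (14.65) = -1.52
Flux ratio = 10^(−0.4 Δm) = 10^(−0.4 × -1.52) = 10^0.608 = 4.055

F_A/F_B ≈ 4.06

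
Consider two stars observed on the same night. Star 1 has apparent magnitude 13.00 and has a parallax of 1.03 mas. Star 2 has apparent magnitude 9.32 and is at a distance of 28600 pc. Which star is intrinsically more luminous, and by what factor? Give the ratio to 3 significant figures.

Star 2 is more luminous, by a factor of 25700.

Star 1: p = 1.03 mas = 1.03×10^-3″ → d = 1/p = 970.9 pc
Star 1: M = m − 5 log₁₀ d + 5 = 13.00 − 5·2.9872 + 5 = 3.064
Star 2: M = m − 5 log₁₀ d + 5 = 9.32 − 5·4.4564 + 5 = -7.962
ΔM = M_1 − M_2 = 3.064 − (-7.962) = 11.026; smaller M is more luminous → Star 2.
L ratio = 10^(0.4 |ΔM|) = 10^4.410 = 25730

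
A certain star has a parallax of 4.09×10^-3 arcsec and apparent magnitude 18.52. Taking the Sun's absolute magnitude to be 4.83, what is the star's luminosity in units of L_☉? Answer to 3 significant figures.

d = 1/p = 1/4.09×10^-3″ = 244.5 pc
M = m − 5 log₁₀ d + 5 = 18.52 − 5·2.3883 + 5 = 11.579
M − M_☉ = 11.579 − 4.83 = 6.749
L/L_☉ = 10^(−0.4 × 6.749) = 1.998×10^-3

L/L_☉ ≈ 2.00×10^-3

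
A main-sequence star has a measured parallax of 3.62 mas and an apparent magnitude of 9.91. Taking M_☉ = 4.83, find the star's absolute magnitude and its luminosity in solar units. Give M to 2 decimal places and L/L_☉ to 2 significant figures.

M ≈ 2.70; L/L_☉ ≈ 7.1

d = 1/p = 1000/3.62 mas = 276.2 pc
M = m − 5 log₁₀ d + 5 = 9.91 − 5·2.4413 + 5 = 2.704
M − M_☉ = 2.704 − 4.83 = -2.126
L/L_☉ = 10^(−0.4 × -2.126) = 7.089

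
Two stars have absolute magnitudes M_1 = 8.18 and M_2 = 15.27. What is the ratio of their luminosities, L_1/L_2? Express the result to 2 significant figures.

L_1/L_2 ≈ 690

ΔM = M_1 − M_2 = -7.09
L_1/L_2 = 10^(−0.4 ΔM) = 10^2.836 = 685.5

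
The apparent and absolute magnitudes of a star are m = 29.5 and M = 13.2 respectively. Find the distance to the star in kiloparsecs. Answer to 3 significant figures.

d ≈ 18.2 kpc

μ = m − M = 16.300
m − M = 5 log₁₀ d − 5
log₁₀ d = (m − M)/5 + 1 = 4.2600
d = 10^4.2600 = 18200 pc
= 18.20 kpc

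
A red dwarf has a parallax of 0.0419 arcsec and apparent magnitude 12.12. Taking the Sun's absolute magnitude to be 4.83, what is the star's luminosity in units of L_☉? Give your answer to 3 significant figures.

L/L_☉ ≈ 6.91×10^-3

d = 1/p = 1/0.0419″ = 23.87 pc
M = m − 5 log₁₀ d + 5 = 12.12 − 5·1.3778 + 5 = 10.231
M − M_☉ = 10.231 − 4.83 = 5.401
L/L_☉ = 10^(−0.4 × 5.401) = 6.911×10^-3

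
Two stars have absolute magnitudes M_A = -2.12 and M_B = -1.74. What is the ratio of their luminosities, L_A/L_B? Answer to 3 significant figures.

ΔM = M_A − M_B = -0.38
L_A/L_B = 10^(−0.4 ΔM) = 10^0.152 = 1.419

L_A/L_B ≈ 1.42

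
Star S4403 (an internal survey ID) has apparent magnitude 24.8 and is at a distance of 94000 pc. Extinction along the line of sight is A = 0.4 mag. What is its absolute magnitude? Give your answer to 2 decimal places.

M ≈ 4.53

5 log₁₀(d/10 pc) = 5 log₁₀(94000) − 5 = 19.866
M = m − 5 log₁₀(d/10) − A = 24.8 − 19.866 − 0.4 = 4.534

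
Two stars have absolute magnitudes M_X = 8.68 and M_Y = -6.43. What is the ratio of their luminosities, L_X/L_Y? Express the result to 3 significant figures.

ΔM = M_X − M_Y = 15.11
L_X/L_Y = 10^(−0.4 ΔM) = 10^-6.044 = 9.036×10^-7

L_X/L_Y ≈ 9.04×10^-7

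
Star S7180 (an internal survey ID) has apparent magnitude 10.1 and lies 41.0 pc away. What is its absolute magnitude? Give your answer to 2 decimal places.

5 log₁₀(d/10 pc) = 5 log₁₀(41.00) − 5 = 3.064
M = m − 5 log₁₀(d/10) = 10.1 − 3.064 = 7.036

M ≈ 7.04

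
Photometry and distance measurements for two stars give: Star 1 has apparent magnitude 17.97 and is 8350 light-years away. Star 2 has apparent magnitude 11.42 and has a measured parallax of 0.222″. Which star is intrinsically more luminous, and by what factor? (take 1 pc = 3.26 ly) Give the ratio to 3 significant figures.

Star 1 is more luminous, by a factor of 776.

Star 1: d = 8350 ly / 3.26 = 2561 pc
Star 1: M = m − 5 log₁₀ d + 5 = 17.97 − 5·3.4085 + 5 = 5.928
Star 2: d = 1/p = 1/0.222″ = 4.505 pc
Star 2: M = m − 5 log₁₀ d + 5 = 11.42 − 5·0.6536 + 5 = 13.152
ΔM = M_1 − M_2 = 5.928 − (13.152) = -7.224; smaller M is more luminous → Star 1.
L ratio = 10^(0.4 |ΔM|) = 10^2.890 = 775.6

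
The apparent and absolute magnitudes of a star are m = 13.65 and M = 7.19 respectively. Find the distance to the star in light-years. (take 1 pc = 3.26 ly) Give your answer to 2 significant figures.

d ≈ 640 ly

Distance modulus: m − M = 13.65 − (7.19) = 6.460
m − M = 5 log₁₀ d − 5
log₁₀ d = (m − M)/5 + 1 = 2.2920
d = 10^2.2920 = 195.9 pc
= 638.6 ly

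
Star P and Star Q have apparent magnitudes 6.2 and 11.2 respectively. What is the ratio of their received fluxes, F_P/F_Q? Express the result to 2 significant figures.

F_P/F_Q ≈ 100

Magnitude difference = -5.0
Flux ratio = 10^(−0.4 Δm) = 10^(−0.4 × -5.0) = 10^2.000 = 100.0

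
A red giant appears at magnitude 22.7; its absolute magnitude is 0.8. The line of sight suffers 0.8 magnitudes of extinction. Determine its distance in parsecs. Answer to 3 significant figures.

m − M = 5 log₁₀(d/10 pc) + A  ⇒  22.7 − (0.8) − 0.8 = 5 log₁₀(d/10)
21.100 = 5 log₁₀(d/10)
log₁₀ d = (m − M − A)/5 + 1 = 5.2200
d = 10^5.2200 = 166000 pc

d ≈ 166000 pc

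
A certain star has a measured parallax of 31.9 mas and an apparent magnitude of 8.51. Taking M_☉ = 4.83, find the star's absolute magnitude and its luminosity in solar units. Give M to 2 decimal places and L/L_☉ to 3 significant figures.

d = 1/p = 1000/31.9 mas = 31.35 pc
M = m − 5 log₁₀ d + 5 = 8.51 − 5·1.4962 + 5 = 6.029
M − M_☉ = 6.029 − 4.83 = 1.199
L/L_☉ = 10^(−0.4 × 1.199) = 0.3315

M ≈ 6.03; L/L_☉ ≈ 0.331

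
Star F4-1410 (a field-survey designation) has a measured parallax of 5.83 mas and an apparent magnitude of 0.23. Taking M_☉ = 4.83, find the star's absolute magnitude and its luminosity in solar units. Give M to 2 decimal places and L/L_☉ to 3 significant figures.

d = 1/p = 1000/5.83 mas = 171.5 pc
M = m − 5 log₁₀ d + 5 = 0.23 − 5·2.2343 + 5 = -5.942
M − M_☉ = -5.942 − 4.83 = -10.772
L/L_☉ = 10^(−0.4 × -10.772) = 20350

M ≈ -5.94; L/L_☉ ≈ 20400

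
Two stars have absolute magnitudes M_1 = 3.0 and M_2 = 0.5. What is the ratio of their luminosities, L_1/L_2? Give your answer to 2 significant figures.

ΔM = M_1 − M_2 = 2.5
L_1/L_2 = 10^(−0.4 ΔM) = 10^-1.000 = 0.1000

L_1/L_2 ≈ 0.10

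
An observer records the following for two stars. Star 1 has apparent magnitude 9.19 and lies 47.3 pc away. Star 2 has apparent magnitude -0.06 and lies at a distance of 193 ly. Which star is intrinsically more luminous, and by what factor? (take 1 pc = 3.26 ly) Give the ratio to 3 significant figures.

Star 2 is more luminous, by a factor of 7850.

Star 1: M = m − 5 log₁₀ d + 5 = 9.19 − 5·1.6749 + 5 = 5.816
Star 2: d = 193 ly / 3.26 = 59.20 pc
Star 2: M = m − 5 log₁₀ d + 5 = -0.06 − 5·1.7723 + 5 = -3.922
ΔM = M_1 − M_2 = 5.816 − (-3.922) = 9.737; smaller M is more luminous → Star 2.
L ratio = 10^(0.4 |ΔM|) = 10^3.895 = 7852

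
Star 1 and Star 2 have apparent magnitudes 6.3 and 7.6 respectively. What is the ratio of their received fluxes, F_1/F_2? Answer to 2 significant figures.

Δm = 6.3 − (7.6) = -1.3
Flux ratio = 10^(−0.4 Δm) = 10^(−0.4 × -1.3) = 10^0.520 = 3.311

F_1/F_2 ≈ 3.3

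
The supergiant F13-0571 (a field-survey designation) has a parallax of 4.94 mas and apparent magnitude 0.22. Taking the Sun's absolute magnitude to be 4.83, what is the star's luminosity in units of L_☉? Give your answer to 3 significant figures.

L/L_☉ ≈ 28600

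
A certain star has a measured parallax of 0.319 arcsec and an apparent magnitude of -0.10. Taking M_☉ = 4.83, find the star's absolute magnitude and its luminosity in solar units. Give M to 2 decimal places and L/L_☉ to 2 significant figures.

M ≈ 2.42; L/L_☉ ≈ 9.2

d = 1/p = 1/0.319″ = 3.135 pc
M = m − 5 log₁₀ d + 5 = -0.10 − 5·0.4962 + 5 = 2.419
M − M_☉ = 2.419 − 4.83 = -2.411
L/L_☉ = 10^(−0.4 × -2.411) = 9.213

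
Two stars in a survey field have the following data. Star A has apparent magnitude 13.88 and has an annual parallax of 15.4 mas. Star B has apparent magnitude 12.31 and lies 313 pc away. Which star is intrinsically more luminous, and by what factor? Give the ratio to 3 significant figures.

Star A: p = 15.4 mas = 0.0154″ → d = 1/p = 64.94 pc
Star A: M = m − 5 log₁₀ d + 5 = 13.88 − 5·1.8125 + 5 = 9.818
Star B: M = m − 5 log₁₀ d + 5 = 12.31 − 5·2.4955 + 5 = 4.832
ΔM = M_A − M_B = 9.818 − (4.832) = 4.985; smaller M is more luminous → Star B.
L ratio = 10^(0.4 |ΔM|) = 10^1.994 = 98.66

Star B is more luminous, by a factor of 98.7.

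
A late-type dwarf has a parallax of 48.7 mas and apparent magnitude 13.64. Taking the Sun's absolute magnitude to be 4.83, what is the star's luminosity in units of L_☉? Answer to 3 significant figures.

L/L_☉ ≈ 1.26×10^-3

d = 1/p = 1000/48.7 mas = 20.53 pc
M = m − 5 log₁₀ d + 5 = 13.64 − 5·1.3125 + 5 = 12.078
M − M_☉ = 12.078 − 4.83 = 7.248
L/L_☉ = 10^(−0.4 × 7.248) = 1.262×10^-3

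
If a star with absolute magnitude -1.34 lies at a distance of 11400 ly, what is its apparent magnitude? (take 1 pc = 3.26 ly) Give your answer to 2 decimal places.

d = 11400 ly / 3.26 = 3497 pc
m = M + 5 log₁₀ d − 5 = -1.34 + 5·3.5437 − 5 = 11.378

m ≈ 11.38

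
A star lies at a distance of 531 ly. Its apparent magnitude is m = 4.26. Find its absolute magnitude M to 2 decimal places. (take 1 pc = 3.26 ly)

d = 531 ly / 3.26 = 162.9 pc
5 log₁₀(d/10 pc) = 5 log₁₀(162.9) − 5 = 6.059
M = m − 5 log₁₀(d/10) = 4.26 − 6.059 = -1.799

M ≈ -1.80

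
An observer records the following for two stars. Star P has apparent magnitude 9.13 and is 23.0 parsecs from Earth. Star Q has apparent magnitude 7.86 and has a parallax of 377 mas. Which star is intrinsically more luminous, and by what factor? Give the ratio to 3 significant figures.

Star P is more luminous, by a factor of 23.3.

Star P: M = m − 5 log₁₀ d + 5 = 9.13 − 5·1.3617 + 5 = 7.321
Star Q: p = 377 mas = 0.377″ → d = 1/p = 2.653 pc
Star Q: M = m − 5 log₁₀ d + 5 = 7.86 − 5·0.4237 + 5 = 10.742
ΔM = M_P − M_Q = 7.321 − (10.742) = -3.420; smaller M is more luminous → Star P.
L ratio = 10^(0.4 |ΔM|) = 10^1.368 = 23.34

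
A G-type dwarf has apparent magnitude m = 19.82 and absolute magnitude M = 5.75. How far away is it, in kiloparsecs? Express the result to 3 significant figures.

d ≈ 6.52 kpc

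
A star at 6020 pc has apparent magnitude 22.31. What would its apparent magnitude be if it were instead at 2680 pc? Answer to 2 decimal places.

m ≈ 20.55

Flux ∝ 1/d², so Δm = 5 log₁₀(d₂/d₁) = 5 log₁₀(2680/6020) = -1.757
m₂ = m₁ + Δm = 22.31 + (-1.757) = 20.553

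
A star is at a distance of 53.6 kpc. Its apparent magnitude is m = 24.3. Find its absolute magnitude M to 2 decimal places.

d = 53.6 kpc = 53600 pc
5 log₁₀(d/10 pc) = 5 log₁₀(53600) − 5 = 18.646
M = m − 5 log₁₀(d/10) = 24.3 − 18.646 = 5.654

M ≈ 5.65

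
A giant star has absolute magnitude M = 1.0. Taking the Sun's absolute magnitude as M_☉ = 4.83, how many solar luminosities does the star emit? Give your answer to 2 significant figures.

M − M_☉ = 1.0 − 4.83 = -3.830
L/L_☉ = 10^(−0.4 (M − M_☉)) = 10^1.532 = 34.04

L/L_☉ ≈ 34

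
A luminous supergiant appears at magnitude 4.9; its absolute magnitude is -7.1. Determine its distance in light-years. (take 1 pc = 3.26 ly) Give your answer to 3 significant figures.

d ≈ 8190 ly

μ = m − M = 12.000
m − M = 5 log₁₀ d − 5
log₁₀ d = (m − M)/5 + 1 = 3.4000
d = 10^3.4000 = 2512 pc
= 8189 ly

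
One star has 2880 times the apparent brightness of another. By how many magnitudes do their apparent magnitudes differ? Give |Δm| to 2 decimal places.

|Δm| ≈ 8.65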